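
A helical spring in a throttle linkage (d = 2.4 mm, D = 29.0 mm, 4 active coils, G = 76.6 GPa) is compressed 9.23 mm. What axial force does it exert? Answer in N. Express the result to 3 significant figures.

30.1 N

k = Gd⁴/(8D³N_a) = (76.6×10³)(2.4⁴)/(8·29.0³·4) = 3.2563 N/mm
F = k·δ = 3.2563 × 9.23 = 30.056 N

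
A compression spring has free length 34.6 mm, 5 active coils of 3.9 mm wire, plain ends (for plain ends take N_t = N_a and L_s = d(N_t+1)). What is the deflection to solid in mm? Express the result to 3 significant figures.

N_t = 5; L_s = 3.9·6 = 23.4 mm
δ_solid = L₀ − L_s = 34.6 − 23.4 = 11.2 mm

11.2 mm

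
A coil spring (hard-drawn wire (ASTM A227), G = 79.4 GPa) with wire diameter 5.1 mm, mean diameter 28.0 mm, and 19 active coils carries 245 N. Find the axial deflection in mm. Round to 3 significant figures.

k = Gd⁴/(8D³N_a) = (79.4×10³)(5.1⁴)/(8·28.0³·19) = 16.098 N/mm
δ = F/k = 245 / 16.098 = 15.219 mm

15.2 mm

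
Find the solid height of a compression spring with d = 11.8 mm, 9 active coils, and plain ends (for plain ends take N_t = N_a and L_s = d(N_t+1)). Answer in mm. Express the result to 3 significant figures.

plain ends: N_t = N_a = 9
L_s = d·(N_t+1) = 11.8 × 10 = 118 mm

118 mm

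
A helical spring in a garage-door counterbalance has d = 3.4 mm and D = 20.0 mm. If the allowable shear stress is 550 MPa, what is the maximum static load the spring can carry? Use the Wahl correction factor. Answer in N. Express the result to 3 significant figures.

337 N

C = D/d = 20.0/3.4 = 5.8824
K_W = (4C−1)/(4C−4) + 0.615/C = 22.529/19.529 + 0.1045 = 1.2582
τ_max = K·8FD/(πd³) → F_max = τ_allow·πd³/(8DK)
F_max = 550·π·3.4³/(8·20.0·1.2582) = 67912/201.31 = 337.36 N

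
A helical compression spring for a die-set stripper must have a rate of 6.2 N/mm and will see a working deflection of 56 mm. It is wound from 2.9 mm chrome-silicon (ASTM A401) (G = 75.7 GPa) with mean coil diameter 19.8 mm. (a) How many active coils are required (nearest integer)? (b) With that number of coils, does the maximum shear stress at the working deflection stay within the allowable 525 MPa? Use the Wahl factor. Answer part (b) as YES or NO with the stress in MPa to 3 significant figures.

(a) 14 coils; (b) NO, τ_max = 869 MPa

N_a = Gd⁴/(8D³k) = (75.7×10³)(2.9⁴)/(8·19.8³·6.2) = 13.91 → N_a = 14
Actual rate k = Gd⁴/(8D³·14) = 6.1585 N/mm
Working load F = kδ = 6.1585·56 = 344.88 N
C = 19.8/2.9 = 6.8276; K_W = (4C−1)/(4C−4)+0.615/C = 1.2188
τ_max = K_W·8FD/(πd³) = 1.2188·712.97 = 868.95 MPa
τ_max > 525 MPa → exceeds allowable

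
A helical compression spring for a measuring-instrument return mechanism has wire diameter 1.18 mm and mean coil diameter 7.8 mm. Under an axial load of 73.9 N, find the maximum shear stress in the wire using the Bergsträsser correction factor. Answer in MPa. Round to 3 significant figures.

1080 MPa

Spring index C = D/d = 7.8/1.18 = 6.6102
K_B = (4C+2)/(4C−3) = 28.441/23.441 = 1.2133
τ₀ = 8FD/(πd³) = 8·73.9·7.8/(π·1.18³) = 4611.36/5.1617 = 893.37 MPa
τ_max = K·τ₀ = 1.2133 × 893.37 = 1083.9 MPa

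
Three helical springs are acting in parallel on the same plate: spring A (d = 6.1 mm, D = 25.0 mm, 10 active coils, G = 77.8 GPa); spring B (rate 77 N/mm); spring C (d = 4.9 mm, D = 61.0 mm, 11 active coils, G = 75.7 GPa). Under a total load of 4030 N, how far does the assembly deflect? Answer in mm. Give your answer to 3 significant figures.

k_A = Gd⁴/(8D³N_a) = (77.8×10³)(6.1⁴)/(8·25.0³·10) = 86.177 N/mm
k_C = Gd⁴/(8D³N_a) = (75.7×10³)(4.9⁴)/(8·61.0³·11) = 2.1848 N/mm
Parallel: k_eq = 86.177 + 77 + 2.1848 = 165.36 N/mm
δ = F/k_eq = 4030/165.36 = 24.371 mm

24.4 mm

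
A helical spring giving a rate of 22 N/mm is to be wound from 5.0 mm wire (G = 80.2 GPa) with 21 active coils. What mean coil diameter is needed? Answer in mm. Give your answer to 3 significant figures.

23.8 mm

D = (Gd⁴/(8N_a·k))^(1/3) = (80.2×10³·5.0⁴/(8·21·22))^(1/3)
  = (13562)^(1/3) = 23.8474 mm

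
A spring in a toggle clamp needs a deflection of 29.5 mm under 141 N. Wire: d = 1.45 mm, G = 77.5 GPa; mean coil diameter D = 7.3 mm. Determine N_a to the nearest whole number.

Required rate k = F/δ = 141/29.5 = 4.7797 N/mm
N_a = Gd⁴/(8D³k) = (77.5×10³ × 1.45⁴)/(8 × 7.3³ × 4.7797)
    = 342589 / 14875 = 23.03 → 23 coils

23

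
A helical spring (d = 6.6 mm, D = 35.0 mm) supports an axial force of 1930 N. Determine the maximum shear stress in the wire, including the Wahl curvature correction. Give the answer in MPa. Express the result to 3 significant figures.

772 MPa

Spring index C = D/d = 35.0/6.6 = 5.3030
K_W = (4C−1)/(4C−4) + 0.615/C = 20.212/17.212 + 0.1160 = 1.2903
τ₀ = 8FD/(πd³) = 8·1930·35.0/(π·6.6³) = 540400/903.2 = 598.32 MPa
τ_max = K·τ₀ = 1.2903 × 598.32 = 771.99 MPa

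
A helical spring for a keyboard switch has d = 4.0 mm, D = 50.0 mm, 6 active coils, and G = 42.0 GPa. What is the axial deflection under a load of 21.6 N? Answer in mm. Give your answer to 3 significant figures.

12.1 mm

k = Gd⁴/(8D³N_a) = (42.0×10³)(4.0⁴)/(8·50.0³·6) = 1.792 N/mm
δ = F/k = 21.6 / 1.792 = 12.054 mm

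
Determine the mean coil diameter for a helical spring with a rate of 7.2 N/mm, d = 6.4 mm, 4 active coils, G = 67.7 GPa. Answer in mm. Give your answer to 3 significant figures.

79.0 mm

D = (Gd⁴/(8N_a·k))^(1/3) = (67.7×10³·6.4⁴/(8·4·7.2))^(1/3)
  = (492976)^(1/3) = 78.9967 mm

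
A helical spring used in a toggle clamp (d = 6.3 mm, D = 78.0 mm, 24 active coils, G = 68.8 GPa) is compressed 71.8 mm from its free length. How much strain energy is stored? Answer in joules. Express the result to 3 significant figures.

3.07 J

k = Gd⁴/(8D³N_a) = (68.8×10³)(6.3⁴)/(8·78.0³·24) = 1.1895 N/mm
U = ½kδ² = 0.5 × 1.1895 × 71.8² = 3066.1 N·mm = 3.0661 J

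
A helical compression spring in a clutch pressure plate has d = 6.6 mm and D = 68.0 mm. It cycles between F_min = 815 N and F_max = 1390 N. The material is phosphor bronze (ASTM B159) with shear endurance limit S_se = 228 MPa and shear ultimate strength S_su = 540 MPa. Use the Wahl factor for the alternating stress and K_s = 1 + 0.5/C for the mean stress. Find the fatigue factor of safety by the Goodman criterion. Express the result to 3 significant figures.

C = D/d = 68.0/6.6 = 10.3030; K_W = (4C−1)/(4C−4)+0.615/C = 1.1403; K_s = 1+0.5/C = 1.0485
F_a = (F_max−F_min)/2 = 287.5 N; F_m = (F_max+F_min)/2 = 1102.5 N
τ_a = K_W·8F_aD/(πd³) = 1.1403 × 173.16 = 197.46 MPa
τ_m = K_s·8F_mD/(πd³) = 1.0485 × 664.04 = 696.27 MPa
Goodman: 1/n_f = τ_a/S_se + τ_m/S_su = 197.46/228 + 696.27/540 = 0.86605 + 1.28939 = 2.1554
n_f = 1/2.1554 = 0.4639

0.464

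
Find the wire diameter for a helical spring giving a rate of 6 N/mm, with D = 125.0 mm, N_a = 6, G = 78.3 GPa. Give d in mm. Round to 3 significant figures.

9.21 mm

d = (8D³N_a·k / G)^(1/4) = (8·125.0³·6·6 / (78.3×10³))^0.25
  = (7183.9)^0.25 = 9.2064 mm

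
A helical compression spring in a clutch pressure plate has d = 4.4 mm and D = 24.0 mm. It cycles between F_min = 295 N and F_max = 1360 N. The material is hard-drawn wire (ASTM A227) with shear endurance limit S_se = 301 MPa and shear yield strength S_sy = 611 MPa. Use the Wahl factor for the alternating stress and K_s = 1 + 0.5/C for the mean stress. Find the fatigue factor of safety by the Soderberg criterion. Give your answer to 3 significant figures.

0.372

C = D/d = 24.0/4.4 = 5.4545; K_W = (4C−1)/(4C−4)+0.615/C = 1.2811; K_s = 1+0.5/C = 1.0917
F_a = (F_max−F_min)/2 = 532.5 N; F_m = (F_max+F_min)/2 = 827.5 N
τ_a = K_W·8F_aD/(πd³) = 1.2811 × 382.04 = 489.44 MPa
τ_m = K_s·8F_mD/(πd³) = 1.0917 × 593.69 = 648.11 MPa
Soderberg: 1/n_f = τ_a/S_se + τ_m/S_sy = 489.44/301 + 648.11/611 = 1.62606 + 1.06074 = 2.6868
n_f = 1/2.6868 = 0.3722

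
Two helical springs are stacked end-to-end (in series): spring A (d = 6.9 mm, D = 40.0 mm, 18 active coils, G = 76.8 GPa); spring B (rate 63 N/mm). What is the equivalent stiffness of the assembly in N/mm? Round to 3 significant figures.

k_A = Gd⁴/(8D³N_a) = (76.8×10³)(6.9⁴)/(8·40.0³·18) = 18.889 N/mm
Series: 1/k_eq = 1/18.889 + 1/63 = 0.068813; k_eq = 14.532 N/mm

14.5 N/mm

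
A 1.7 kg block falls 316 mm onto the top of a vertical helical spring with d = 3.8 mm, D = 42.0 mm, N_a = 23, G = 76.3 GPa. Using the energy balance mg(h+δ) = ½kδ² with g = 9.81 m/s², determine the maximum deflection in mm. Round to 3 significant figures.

110 mm

k = Gd⁴/(8D³N_a) = (76.3×10³)(3.8⁴)/(8·42.0³·23) = 1.1671 N/mm
W = mg = 1.7 × 9.81 = 16.677 N
½kδ² − Wδ − Wh = 0 → δ = (W + √(W² + 2kWh))/k
δ = (16.677 + √(278.12 + 12300.7))/1.1671 = (16.677 + 112.16)/1.1671 = 110.39 mm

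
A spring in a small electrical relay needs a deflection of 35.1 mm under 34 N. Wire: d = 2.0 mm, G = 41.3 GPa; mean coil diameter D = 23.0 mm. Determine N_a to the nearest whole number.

Required rate k = F/δ = 34/35.1 = 0.96866 N/mm
N_a = Gd⁴/(8D³k) = (41.3×10³ × 2.0⁴)/(8 × 23.0³ × 0.96866)
    = 660800 / 94285.6 = 7.008 → 7 coils

7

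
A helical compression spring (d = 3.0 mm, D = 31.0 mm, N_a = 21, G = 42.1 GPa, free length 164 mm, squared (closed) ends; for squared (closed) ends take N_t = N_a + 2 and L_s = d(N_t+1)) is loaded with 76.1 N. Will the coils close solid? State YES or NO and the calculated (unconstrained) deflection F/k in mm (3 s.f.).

YES, δ = 112 mm

k = Gd⁴/(8D³N_a) = (42.1×10³)(3.0⁴)/(8·31.0³·21) = 0.68135 N/mm
N_t = 23; L_s = 3.0·24 = 72 mm; δ_solid = L₀ − L_s = 164 − 72 = 92 mm
δ = F/k = 76.1/0.68135 = 111.69 mm
δ ≥ δ_solid → spring goes solid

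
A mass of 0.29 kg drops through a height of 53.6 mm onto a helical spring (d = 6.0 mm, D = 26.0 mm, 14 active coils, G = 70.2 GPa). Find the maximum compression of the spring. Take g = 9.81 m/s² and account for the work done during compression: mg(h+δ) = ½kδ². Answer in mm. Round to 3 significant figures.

2.63 mm

k = Gd⁴/(8D³N_a) = (70.2×10³)(6.0⁴)/(8·26.0³·14) = 46.217 N/mm
W = mg = 0.29 × 9.81 = 2.8449 N
½kδ² − Wδ − Wh = 0 → δ = (W + √(W² + 2kWh))/k
δ = (2.8449 + √(8.0935 + 14095))/46.217 = (2.8449 + 118.76)/46.217 = 2.6311 mm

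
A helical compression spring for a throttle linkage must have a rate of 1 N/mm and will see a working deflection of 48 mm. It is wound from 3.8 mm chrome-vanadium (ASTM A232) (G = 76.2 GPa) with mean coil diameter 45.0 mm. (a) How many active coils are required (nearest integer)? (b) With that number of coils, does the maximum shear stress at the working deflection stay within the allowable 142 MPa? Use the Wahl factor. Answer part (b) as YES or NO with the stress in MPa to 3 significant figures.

N_a = Gd⁴/(8D³k) = (76.2×10³)(3.8⁴)/(8·45.0³·1) = 21.8 → N_a = 22
Actual rate k = Gd⁴/(8D³·22) = 0.99069 N/mm
Working load F = kδ = 0.99069·48 = 47.553 N
C = 45.0/3.8 = 11.8421; K_W = (4C−1)/(4C−4)+0.615/C = 1.1211
τ_max = K_W·8FD/(πd³) = 1.1211·99.308 = 111.33 MPa
τ_max ≤ 142 MPa → acceptable

(a) 22 coils; (b) YES, τ_max = 111 MPa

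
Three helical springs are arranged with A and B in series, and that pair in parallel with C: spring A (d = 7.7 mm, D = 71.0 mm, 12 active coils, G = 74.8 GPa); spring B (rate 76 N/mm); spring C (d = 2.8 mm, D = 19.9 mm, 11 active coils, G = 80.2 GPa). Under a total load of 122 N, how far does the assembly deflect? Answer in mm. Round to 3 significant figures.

k_A = Gd⁴/(8D³N_a) = (74.8×10³)(7.7⁴)/(8·71.0³·12) = 7.6528 N/mm
k_C = Gd⁴/(8D³N_a) = (80.2×10³)(2.8⁴)/(8·19.9³·11) = 7.1083 N/mm
Springs A,B series: k_AB = 1/(1/7.6528+1/76) = 6.9527 N/mm; parallel with C: k_eq = 6.9527+7.1083 = 14.061 N/mm
δ = F/k_eq = 122/14.061 = 8.6765 mm

8.68 mm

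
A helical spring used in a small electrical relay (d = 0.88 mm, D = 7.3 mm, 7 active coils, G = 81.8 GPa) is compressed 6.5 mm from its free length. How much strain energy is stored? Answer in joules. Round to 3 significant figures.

0.0476 J

k = Gd⁴/(8D³N_a) = (81.8×10³)(0.88⁴)/(8·7.3³·7) = 2.2518 N/mm
U = ½kδ² = 0.5 × 2.2518 × 6.5² = 47.569 N·mm = 0.047569 J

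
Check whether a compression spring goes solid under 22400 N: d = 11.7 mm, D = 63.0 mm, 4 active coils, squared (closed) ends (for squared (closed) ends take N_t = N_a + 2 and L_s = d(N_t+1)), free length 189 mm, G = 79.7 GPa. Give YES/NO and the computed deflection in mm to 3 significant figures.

k = Gd⁴/(8D³N_a) = (79.7×10³)(11.7⁴)/(8·63.0³·4) = 186.65 N/mm
N_t = 6; L_s = 11.7·7 = 81.9 mm; δ_solid = L₀ − L_s = 189 − 81.9 = 107.1 mm
δ = F/k = 22400/186.65 = 120.01 mm
δ ≥ δ_solid → spring goes solid

YES, δ = 120 mm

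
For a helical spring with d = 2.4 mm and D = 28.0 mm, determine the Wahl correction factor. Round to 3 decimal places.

C = D/d = 28.0/2.4 = 11.6667
K_W = (4C−1)/(4C−4) + 0.615/C = 45.667/42.667 + 0.0527 = 1.1230

1.123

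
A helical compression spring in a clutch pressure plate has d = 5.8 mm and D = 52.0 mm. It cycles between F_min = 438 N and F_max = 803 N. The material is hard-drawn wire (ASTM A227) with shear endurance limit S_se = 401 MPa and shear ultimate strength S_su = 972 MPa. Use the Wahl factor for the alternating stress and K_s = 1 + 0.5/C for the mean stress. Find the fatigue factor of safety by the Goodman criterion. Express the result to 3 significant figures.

1.22

C = D/d = 52.0/5.8 = 8.9655; K_W = (4C−1)/(4C−4)+0.615/C = 1.1628; K_s = 1+0.5/C = 1.0558
F_a = (F_max−F_min)/2 = 182.5 N; F_m = (F_max+F_min)/2 = 620.5 N
τ_a = K_W·8F_aD/(πd³) = 1.1628 × 123.86 = 144.02 MPa
τ_m = K_s·8F_mD/(πd³) = 1.0558 × 421.12 = 444.6 MPa
Goodman: 1/n_f = τ_a/S_se + τ_m/S_su = 144.02/401 + 444.6/972 = 0.35914 + 0.45741 = 0.81655
n_f = 1/0.81655 = 1.225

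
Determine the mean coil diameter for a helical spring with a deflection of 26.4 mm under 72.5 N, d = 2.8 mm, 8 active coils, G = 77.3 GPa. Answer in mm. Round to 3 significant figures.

Required rate k = F/δ = 72.5/26.4 = 2.7462 N/mm
D = (Gd⁴/(8N_a·k))^(1/3) = (77.3×10³·2.8⁴/(8·8·2.7462))^(1/3)
  = (27033.2)^(1/3) = 30.0123 mm

30.0 mm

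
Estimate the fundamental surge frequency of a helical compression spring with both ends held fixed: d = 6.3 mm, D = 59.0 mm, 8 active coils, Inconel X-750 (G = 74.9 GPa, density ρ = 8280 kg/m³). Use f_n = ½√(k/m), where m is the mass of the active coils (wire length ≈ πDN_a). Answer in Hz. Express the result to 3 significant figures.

k = Gd⁴/(8D³N_a) = (74.9×10³)(6.3⁴)/(8·59.0³·8) = 8.9765 N/mm = 8976.5 N/m
Wire length L = πDN_a = π·59.0·8 = 1482.8 mm
m = ρ·(πd²/4)·L = 8280 × 31.172×10⁻⁶ m² × 1.4828 m = 0.38273 kg
f_n = ½√(k/m) = 0.5·√(8976.5/0.38273) = 0.5·√(23454) = 76.573 Hz

76.6 Hz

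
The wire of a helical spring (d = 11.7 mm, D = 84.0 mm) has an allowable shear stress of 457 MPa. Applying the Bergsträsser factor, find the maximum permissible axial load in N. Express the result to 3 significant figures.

C = D/d = 84.0/11.7 = 7.1795
K_B = (4C+2)/(4C−3) = 30.718/25.718 = 1.1944
τ_max = K·8FD/(πd³) → F_max = τ_allow·πd³/(8DK)
F_max = 457·π·11.7³/(8·84.0·1.1944) = 2.2994e+06/802.65 = 2864.8 N

2860 N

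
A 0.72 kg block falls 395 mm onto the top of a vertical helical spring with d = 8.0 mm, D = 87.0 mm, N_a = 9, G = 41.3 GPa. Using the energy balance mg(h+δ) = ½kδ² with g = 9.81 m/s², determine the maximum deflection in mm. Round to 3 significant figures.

k = Gd⁴/(8D³N_a) = (41.3×10³)(8.0⁴)/(8·87.0³·9) = 3.568 N/mm
W = mg = 0.72 × 9.81 = 7.0632 N
½kδ² − Wδ − Wh = 0 → δ = (W + √(W² + 2kWh))/k
δ = (7.0632 + √(49.889 + 19908.9))/3.568 = (7.0632 + 141.28)/3.568 = 41.575 mm

41.6 mm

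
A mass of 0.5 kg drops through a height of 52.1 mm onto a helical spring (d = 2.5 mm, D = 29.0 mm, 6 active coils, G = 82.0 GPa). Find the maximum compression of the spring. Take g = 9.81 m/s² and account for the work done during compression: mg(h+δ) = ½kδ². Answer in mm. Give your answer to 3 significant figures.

k = Gd⁴/(8D³N_a) = (82.0×10³)(2.5⁴)/(8·29.0³·6) = 2.7361 N/mm
W = mg = 0.5 × 9.81 = 4.905 N
½kδ² − Wδ − Wh = 0 → δ = (W + √(W² + 2kWh))/k
δ = (4.905 + √(24.059 + 1398.44))/2.7361 = (4.905 + 37.716)/2.7361 = 15.577 mm

15.6 mm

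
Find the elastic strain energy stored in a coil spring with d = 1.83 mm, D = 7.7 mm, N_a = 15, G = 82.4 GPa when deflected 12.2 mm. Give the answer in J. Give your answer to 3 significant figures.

k = Gd⁴/(8D³N_a) = (82.4×10³)(1.83⁴)/(8·7.7³·15) = 16.869 N/mm
U = ½kδ² = 0.5 × 16.869 × 12.2² = 1255.4 N·mm = 1.2554 J

1.26 J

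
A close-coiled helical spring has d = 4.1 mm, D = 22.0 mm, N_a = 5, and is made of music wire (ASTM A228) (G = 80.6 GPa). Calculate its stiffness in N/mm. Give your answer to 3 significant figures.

k = Gd⁴/(8D³N_a) = (80.6×10³ × 4.1⁴) / (8 × 22.0³ × 5)
  = 2.27756e+07 / 425920 = 53.474 N/mm

53.5 N/mm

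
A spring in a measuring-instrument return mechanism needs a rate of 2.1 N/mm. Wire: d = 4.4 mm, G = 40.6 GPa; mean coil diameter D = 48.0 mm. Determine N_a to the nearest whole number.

8

N_a = Gd⁴/(8D³k) = (40.6×10³ × 4.4⁴)/(8 × 48.0³ × 2.1)
    = 1.52173e+07 / 1.85795e+06 = 8.19 → 8 coils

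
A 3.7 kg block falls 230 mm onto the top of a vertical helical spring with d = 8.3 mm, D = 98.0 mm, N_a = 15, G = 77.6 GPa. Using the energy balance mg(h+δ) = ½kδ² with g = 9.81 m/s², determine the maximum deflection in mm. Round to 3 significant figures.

k = Gd⁴/(8D³N_a) = (77.6×10³)(8.3⁴)/(8·98.0³·15) = 3.2607 N/mm
W = mg = 3.7 × 9.81 = 36.297 N
½kδ² − Wδ − Wh = 0 → δ = (W + √(W² + 2kWh))/k
δ = (36.297 + √(1317.5 + 54443.1))/3.2607 = (36.297 + 236.14)/3.2607 = 83.55 mm

83.6 mm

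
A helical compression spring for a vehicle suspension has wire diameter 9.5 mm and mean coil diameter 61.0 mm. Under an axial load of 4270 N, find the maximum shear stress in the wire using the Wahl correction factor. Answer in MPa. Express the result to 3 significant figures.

Spring index C = D/d = 61.0/9.5 = 6.4211
K_W = (4C−1)/(4C−4) + 0.615/C = 24.684/21.684 + 0.0958 = 1.2341
τ₀ = 8FD/(πd³) = 8·4270·61.0/(π·9.5³) = 2.08376e+06/2693.5 = 773.62 MPa
τ_max = K·τ₀ = 1.2341 × 773.62 = 954.74 MPa

955 MPa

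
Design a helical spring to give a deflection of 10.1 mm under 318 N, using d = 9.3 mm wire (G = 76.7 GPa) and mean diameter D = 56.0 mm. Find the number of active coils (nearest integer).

Required rate k = F/δ = 318/10.1 = 31.485 N/mm
N_a = Gd⁴/(8D³k) = (76.7×10³ × 9.3⁴)/(8 × 56.0³ × 31.485)
    = 5.73756e+08 / 4.42344e+07 = 12.97 → 13 coils

13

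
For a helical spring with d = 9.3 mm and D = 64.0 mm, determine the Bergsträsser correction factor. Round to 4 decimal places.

C = D/d = 64.0/9.3 = 6.8817
K_B = (4C+2)/(4C−3) = 29.527/24.527 = 1.2039

1.2039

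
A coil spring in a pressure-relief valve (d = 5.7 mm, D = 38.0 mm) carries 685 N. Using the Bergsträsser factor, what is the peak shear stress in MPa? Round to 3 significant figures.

Spring index C = D/d = 38.0/5.7 = 6.6667
K_B = (4C+2)/(4C−3) = 28.667/23.667 = 1.2113
τ₀ = 8FD/(πd³) = 8·685·38.0/(π·5.7³) = 208240/581.8 = 357.92 MPa
τ_max = K·τ₀ = 1.2113 × 357.92 = 433.54 MPa

434 MPa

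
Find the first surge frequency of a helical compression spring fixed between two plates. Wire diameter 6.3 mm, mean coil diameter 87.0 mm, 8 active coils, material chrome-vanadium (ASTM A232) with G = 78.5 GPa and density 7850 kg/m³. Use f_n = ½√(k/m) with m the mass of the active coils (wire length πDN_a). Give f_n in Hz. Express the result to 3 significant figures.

k = Gd⁴/(8D³N_a) = (78.5×10³)(6.3⁴)/(8·87.0³·8) = 2.9342 N/mm = 2934.2 N/m
Wire length L = πDN_a = π·87.0·8 = 2186.5 mm
m = ρ·(πd²/4)·L = 7850 × 31.172×10⁻⁶ m² × 2.1865 m = 0.53506 kg
f_n = ½√(k/m) = 0.5·√(2934.2/0.53506) = 0.5·√(5484) = 37.027 Hz

37.0 Hz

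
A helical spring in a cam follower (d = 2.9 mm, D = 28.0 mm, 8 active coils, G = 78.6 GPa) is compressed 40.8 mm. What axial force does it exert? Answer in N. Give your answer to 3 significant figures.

161 N

k = Gd⁴/(8D³N_a) = (78.6×10³)(2.9⁴)/(8·28.0³·8) = 3.9569 N/mm
F = k·δ = 3.9569 × 40.8 = 161.44 N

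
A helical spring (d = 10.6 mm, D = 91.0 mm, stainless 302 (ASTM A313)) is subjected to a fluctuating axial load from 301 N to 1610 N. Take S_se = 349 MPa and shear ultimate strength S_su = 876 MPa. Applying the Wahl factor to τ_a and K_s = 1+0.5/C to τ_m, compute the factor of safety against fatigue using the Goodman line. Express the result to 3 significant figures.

1.53

C = D/d = 91.0/10.6 = 8.5849; K_W = (4C−1)/(4C−4)+0.615/C = 1.1705; K_s = 1+0.5/C = 1.0582
F_a = (F_max−F_min)/2 = 654.5 N; F_m = (F_max+F_min)/2 = 955.5 N
τ_a = K_W·8F_aD/(πd³) = 1.1705 × 127.34 = 149.06 MPa
τ_m = K_s·8F_mD/(πd³) = 1.0582 × 185.91 = 196.73 MPa
Goodman: 1/n_f = τ_a/S_se + τ_m/S_su = 149.06/349 + 196.73/876 = 0.42710 + 0.22458 = 0.65168
n_f = 1/0.65168 = 1.534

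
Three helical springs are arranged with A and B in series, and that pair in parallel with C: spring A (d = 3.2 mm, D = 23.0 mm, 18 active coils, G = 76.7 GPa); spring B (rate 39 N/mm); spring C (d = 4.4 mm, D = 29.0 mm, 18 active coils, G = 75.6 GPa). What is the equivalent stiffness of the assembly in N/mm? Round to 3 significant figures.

12.2 N/mm

k_A = Gd⁴/(8D³N_a) = (76.7×10³)(3.2⁴)/(8·23.0³·18) = 4.5904 N/mm
k_C = Gd⁴/(8D³N_a) = (75.6×10³)(4.4⁴)/(8·29.0³·18) = 8.0682 N/mm
Springs A,B series: k_AB = 1/(1/4.5904+1/39) = 4.107 N/mm; parallel with C: k_eq = 4.107+8.0682 = 12.175 N/mm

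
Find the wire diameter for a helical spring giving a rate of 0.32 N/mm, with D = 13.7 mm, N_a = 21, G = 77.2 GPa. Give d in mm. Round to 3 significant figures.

1.16 mm

d = (8D³N_a·k / G)^(1/4) = (8·13.7³·21·0.32 / (77.2×10³))^0.25
  = (1.7906)^0.25 = 1.1568 mm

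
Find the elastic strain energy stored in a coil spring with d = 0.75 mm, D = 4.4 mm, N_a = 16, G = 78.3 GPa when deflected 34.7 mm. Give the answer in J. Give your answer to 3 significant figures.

k = Gd⁴/(8D³N_a) = (78.3×10³)(0.75⁴)/(8·4.4³·16) = 2.2722 N/mm
U = ½kδ² = 0.5 × 2.2722 × 34.7² = 1367.9 N·mm = 1.3679 J

1.37 J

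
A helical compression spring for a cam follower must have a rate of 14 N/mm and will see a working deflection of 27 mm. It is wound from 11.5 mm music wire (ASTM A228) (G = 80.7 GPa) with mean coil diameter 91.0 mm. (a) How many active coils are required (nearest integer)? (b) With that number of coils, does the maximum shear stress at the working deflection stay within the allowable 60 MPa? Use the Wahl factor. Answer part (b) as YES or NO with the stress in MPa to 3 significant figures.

(a) 17 coils; (b) NO, τ_max = 67.2 MPa

N_a = Gd⁴/(8D³k) = (80.7×10³)(11.5⁴)/(8·91.0³·14) = 16.72 → N_a = 17
Actual rate k = Gd⁴/(8D³·17) = 13.772 N/mm
Working load F = kδ = 13.772·27 = 371.85 N
C = 91.0/11.5 = 7.9130; K_W = (4C−1)/(4C−4)+0.615/C = 1.1862
τ_max = K_W·8FD/(πd³) = 1.1862·56.657 = 67.207 MPa
τ_max > 60 MPa → exceeds allowable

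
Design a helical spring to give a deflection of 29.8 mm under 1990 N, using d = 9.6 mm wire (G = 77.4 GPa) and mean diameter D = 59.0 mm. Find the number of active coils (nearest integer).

Required rate k = F/δ = 1990/29.8 = 66.779 N/mm
N_a = Gd⁴/(8D³k) = (77.4×10³ × 9.6⁴)/(8 × 59.0³ × 66.779)
    = 6.57394e+08 / 1.09719e+08 = 5.992 → 6 coils

6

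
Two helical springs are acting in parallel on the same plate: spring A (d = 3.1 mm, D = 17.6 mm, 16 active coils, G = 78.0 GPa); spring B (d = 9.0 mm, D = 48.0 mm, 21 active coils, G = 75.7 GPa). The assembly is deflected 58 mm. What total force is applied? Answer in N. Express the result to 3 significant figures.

2150 N

k_A = Gd⁴/(8D³N_a) = (78.0×10³)(3.1⁴)/(8·17.6³·16) = 10.323 N/mm
k_B = Gd⁴/(8D³N_a) = (75.7×10³)(9.0⁴)/(8·48.0³·21) = 26.732 N/mm
Parallel: k_eq = 10.323 + 26.732 = 37.055 N/mm
F = k_eq·δ = 37.055·58 = 2149.2 N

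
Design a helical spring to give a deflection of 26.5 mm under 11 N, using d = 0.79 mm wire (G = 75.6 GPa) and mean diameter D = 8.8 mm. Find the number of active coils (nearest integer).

Required rate k = F/δ = 11/26.5 = 0.41509 N/mm
N_a = Gd⁴/(8D³k) = (75.6×10³ × 0.79⁴)/(8 × 8.8³ × 0.41509)
    = 29446.3 / 2263 = 13.01 → 13 coils

13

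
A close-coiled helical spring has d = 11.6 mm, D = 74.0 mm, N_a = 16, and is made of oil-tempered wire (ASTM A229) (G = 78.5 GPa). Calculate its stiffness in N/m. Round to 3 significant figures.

k = Gd⁴/(8D³N_a) = (78.5×10³ × 11.6⁴) / (8 × 74.0³ × 16)
  = 1.42135e+09 / 5.18687e+07 = 27.403 N/mm = 27403 N/m

27400 N/m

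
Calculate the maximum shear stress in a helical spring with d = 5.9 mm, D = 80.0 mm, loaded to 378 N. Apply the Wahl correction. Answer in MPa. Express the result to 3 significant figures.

Spring index C = D/d = 80.0/5.9 = 13.5593
K_W = (4C−1)/(4C−4) + 0.615/C = 53.237/50.237 + 0.0454 = 1.1051
τ₀ = 8FD/(πd³) = 8·378·80.0/(π·5.9³) = 241920/645.22 = 374.94 MPa
τ_max = K·τ₀ = 1.1051 × 374.94 = 414.34 MPa

414 MPa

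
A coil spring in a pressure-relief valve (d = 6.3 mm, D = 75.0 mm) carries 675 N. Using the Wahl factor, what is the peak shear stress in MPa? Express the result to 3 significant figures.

578 MPa

Spring index C = D/d = 75.0/6.3 = 11.9048
K_W = (4C−1)/(4C−4) + 0.615/C = 46.619/43.619 + 0.0517 = 1.1204
τ₀ = 8FD/(πd³) = 8·675·75.0/(π·6.3³) = 405000/785.55 = 515.57 MPa
τ_max = K·τ₀ = 1.1204 × 515.57 = 577.66 MPa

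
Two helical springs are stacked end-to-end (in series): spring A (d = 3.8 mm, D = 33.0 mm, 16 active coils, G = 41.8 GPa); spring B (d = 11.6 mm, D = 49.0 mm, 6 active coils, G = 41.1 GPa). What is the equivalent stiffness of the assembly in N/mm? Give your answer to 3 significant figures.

k_A = Gd⁴/(8D³N_a) = (41.8×10³)(3.8⁴)/(8·33.0³·16) = 1.8948 N/mm
k_B = Gd⁴/(8D³N_a) = (41.1×10³)(11.6⁴)/(8·49.0³·6) = 131.78 N/mm
Series: 1/k_eq = 1/1.8948 + 1/131.78 = 0.53535; k_eq = 1.8679 N/mm

1.87 N/mm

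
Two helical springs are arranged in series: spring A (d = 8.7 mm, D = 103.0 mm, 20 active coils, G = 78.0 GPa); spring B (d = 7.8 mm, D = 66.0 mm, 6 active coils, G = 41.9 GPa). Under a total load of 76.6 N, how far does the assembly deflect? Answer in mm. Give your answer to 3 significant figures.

k_A = Gd⁴/(8D³N_a) = (78.0×10³)(8.7⁴)/(8·103.0³·20) = 2.5559 N/mm
k_B = Gd⁴/(8D³N_a) = (41.9×10³)(7.8⁴)/(8·66.0³·6) = 11.239 N/mm
Series: 1/k_eq = 1/2.5559 + 1/11.239 = 0.48023; k_eq = 2.0823 N/mm
δ = F/k_eq = 76.6/2.0823 = 36.786 mm

36.8 mm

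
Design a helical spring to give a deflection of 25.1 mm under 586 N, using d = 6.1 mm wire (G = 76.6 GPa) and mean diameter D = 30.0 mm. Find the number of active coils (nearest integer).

21

Required rate k = F/δ = 586/25.1 = 23.347 N/mm
N_a = Gd⁴/(8D³k) = (76.6×10³ × 6.1⁴)/(8 × 30.0³ × 23.347)
    = 1.06059e+08 / 5.04287e+06 = 21.03 → 21 coils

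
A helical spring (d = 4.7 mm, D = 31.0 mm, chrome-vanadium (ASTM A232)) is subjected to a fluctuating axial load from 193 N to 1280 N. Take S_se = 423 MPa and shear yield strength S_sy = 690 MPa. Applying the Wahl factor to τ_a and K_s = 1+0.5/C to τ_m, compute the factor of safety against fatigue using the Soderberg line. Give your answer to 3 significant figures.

C = D/d = 31.0/4.7 = 6.5957; K_W = (4C−1)/(4C−4)+0.615/C = 1.2273; K_s = 1+0.5/C = 1.0758
F_a = (F_max−F_min)/2 = 543.5 N; F_m = (F_max+F_min)/2 = 736.5 N
τ_a = K_W·8F_aD/(πd³) = 1.2273 × 413.25 = 507.16 MPa
τ_m = K_s·8F_mD/(πd³) = 1.0758 × 559.99 = 602.44 MPa
Soderberg: 1/n_f = τ_a/S_se + τ_m/S_sy = 507.16/423 + 602.44/690 = 1.19897 + 0.87310 = 2.0721
n_f = 1/2.0721 = 0.4826

0.483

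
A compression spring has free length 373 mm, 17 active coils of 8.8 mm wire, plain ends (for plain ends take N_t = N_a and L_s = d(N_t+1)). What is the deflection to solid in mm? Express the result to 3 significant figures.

N_t = 17; L_s = 8.8·18 = 158.4 mm
δ_solid = L₀ − L_s = 373 − 158.4 = 214.6 mm

215 mm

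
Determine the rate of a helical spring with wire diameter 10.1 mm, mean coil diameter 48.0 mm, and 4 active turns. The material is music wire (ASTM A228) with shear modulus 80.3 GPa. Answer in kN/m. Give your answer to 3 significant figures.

236 kN/m

k = Gd⁴/(8D³N_a) = (80.3×10³ × 10.1⁴) / (8 × 48.0³ × 4)
  = 8.35605e+08 / 3.53894e+06 = 236.12 N/mm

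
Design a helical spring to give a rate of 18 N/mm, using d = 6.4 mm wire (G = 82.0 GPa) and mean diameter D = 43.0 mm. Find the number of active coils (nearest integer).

N_a = Gd⁴/(8D³k) = (82.0×10³ × 6.4⁴)/(8 × 43.0³ × 18)
    = 1.37573e+08 / 1.1449e+07 = 12.02 → 12 coils

12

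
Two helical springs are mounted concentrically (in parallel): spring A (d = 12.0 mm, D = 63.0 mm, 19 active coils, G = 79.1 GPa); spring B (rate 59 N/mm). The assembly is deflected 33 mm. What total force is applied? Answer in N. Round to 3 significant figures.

3370 N

k_A = Gd⁴/(8D³N_a) = (79.1×10³)(12.0⁴)/(8·63.0³·19) = 43.156 N/mm
Parallel: k_eq = 43.156 + 59 = 102.16 N/mm
F = k_eq·δ = 102.16·33 = 3371.1 N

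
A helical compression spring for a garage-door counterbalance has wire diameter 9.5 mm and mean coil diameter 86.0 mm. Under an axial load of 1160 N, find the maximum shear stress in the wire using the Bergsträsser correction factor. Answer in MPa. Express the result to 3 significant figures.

341 MPa

Spring index C = D/d = 86.0/9.5 = 9.0526
K_B = (4C+2)/(4C−3) = 38.211/33.211 = 1.1506
τ₀ = 8FD/(πd³) = 8·1160·86.0/(π·9.5³) = 798080/2693.5 = 296.3 MPa
τ_max = K·τ₀ = 1.1506 × 296.3 = 340.9 MPa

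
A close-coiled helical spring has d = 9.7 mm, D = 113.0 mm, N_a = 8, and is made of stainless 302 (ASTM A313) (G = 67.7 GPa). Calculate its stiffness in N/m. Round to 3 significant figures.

6490 N/m

k = Gd⁴/(8D³N_a) = (67.7×10³ × 9.7⁴) / (8 × 113.0³ × 8)
  = 5.99343e+08 / 9.23454e+07 = 6.4902 N/mm = 6490.2 N/m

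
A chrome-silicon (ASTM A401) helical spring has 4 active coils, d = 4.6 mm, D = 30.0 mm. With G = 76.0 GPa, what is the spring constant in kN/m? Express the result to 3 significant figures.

39.4 kN/m

k = Gd⁴/(8D³N_a) = (76.0×10³ × 4.6⁴) / (8 × 30.0³ × 4)
  = 3.40287e+07 / 864000 = 39.385 N/mm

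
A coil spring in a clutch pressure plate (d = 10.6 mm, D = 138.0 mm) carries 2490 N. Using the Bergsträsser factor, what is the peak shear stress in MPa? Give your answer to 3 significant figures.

Spring index C = D/d = 138.0/10.6 = 13.0189
K_B = (4C+2)/(4C−3) = 54.075/49.075 = 1.1019
τ₀ = 8FD/(πd³) = 8·2490·138.0/(π·10.6³) = 2.74896e+06/3741.7 = 734.68 MPa
τ_max = K·τ₀ = 1.1019 × 734.68 = 809.54 MPa

810 MPa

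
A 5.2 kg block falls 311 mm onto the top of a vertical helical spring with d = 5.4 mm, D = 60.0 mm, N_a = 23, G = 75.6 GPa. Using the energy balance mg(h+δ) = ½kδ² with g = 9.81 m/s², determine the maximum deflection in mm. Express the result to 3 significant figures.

k = Gd⁴/(8D³N_a) = (75.6×10³)(5.4⁴)/(8·60.0³·23) = 1.6174 N/mm
W = mg = 5.2 × 9.81 = 51.012 N
½kδ² − Wδ − Wh = 0 → δ = (W + √(W² + 2kWh))/k
δ = (51.012 + √(2602.2 + 51320.2))/1.6174 = (51.012 + 232.21)/1.6174 = 175.11 mm

175 mm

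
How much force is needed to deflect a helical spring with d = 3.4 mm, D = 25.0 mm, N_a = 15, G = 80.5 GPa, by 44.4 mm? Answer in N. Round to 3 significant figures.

255 N

k = Gd⁴/(8D³N_a) = (80.5×10³)(3.4⁴)/(8·25.0³·15) = 5.7373 N/mm
F = k·δ = 5.7373 × 44.4 = 254.74 N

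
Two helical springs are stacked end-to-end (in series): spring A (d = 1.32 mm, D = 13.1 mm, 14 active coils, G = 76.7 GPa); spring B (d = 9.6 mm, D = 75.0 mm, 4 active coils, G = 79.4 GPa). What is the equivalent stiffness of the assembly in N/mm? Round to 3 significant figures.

0.908 N/mm

k_A = Gd⁴/(8D³N_a) = (76.7×10³)(1.32⁴)/(8·13.1³·14) = 0.92482 N/mm
k_B = Gd⁴/(8D³N_a) = (79.4×10³)(9.6⁴)/(8·75.0³·4) = 49.954 N/mm
Series: 1/k_eq = 1/0.92482 + 1/49.954 = 1.1013; k_eq = 0.90801 N/mm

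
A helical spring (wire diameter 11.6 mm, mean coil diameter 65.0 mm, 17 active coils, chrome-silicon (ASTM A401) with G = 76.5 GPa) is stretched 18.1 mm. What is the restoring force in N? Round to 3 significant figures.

671 N

k = Gd⁴/(8D³N_a) = (76.5×10³)(11.6⁴)/(8·65.0³·17) = 37.086 N/mm
F = k·δ = 37.086 × 18.1 = 671.26 N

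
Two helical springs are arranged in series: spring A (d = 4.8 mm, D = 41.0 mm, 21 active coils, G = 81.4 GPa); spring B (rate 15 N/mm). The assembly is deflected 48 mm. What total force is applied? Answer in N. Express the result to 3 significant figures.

143 N

k_A = Gd⁴/(8D³N_a) = (81.4×10³)(4.8⁴)/(8·41.0³·21) = 3.7319 N/mm
Series: 1/k_eq = 1/3.7319 + 1/15 = 0.33463; k_eq = 2.9884 N/mm
F = k_eq·δ = 2.9884·48 = 143.44 N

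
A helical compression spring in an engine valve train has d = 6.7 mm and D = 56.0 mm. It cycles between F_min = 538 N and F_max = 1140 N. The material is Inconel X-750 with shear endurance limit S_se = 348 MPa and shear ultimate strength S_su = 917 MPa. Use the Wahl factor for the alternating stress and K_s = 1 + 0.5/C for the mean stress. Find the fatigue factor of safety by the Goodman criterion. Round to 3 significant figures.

C = D/d = 56.0/6.7 = 8.3582; K_W = (4C−1)/(4C−4)+0.615/C = 1.1755; K_s = 1+0.5/C = 1.0598
F_a = (F_max−F_min)/2 = 301 N; F_m = (F_max+F_min)/2 = 839 N
τ_a = K_W·8F_aD/(πd³) = 1.1755 × 142.72 = 167.76 MPa
τ_m = K_s·8F_mD/(πd³) = 1.0598 × 397.8 = 421.6 MPa
Goodman: 1/n_f = τ_a/S_se + τ_m/S_su = 167.76/348 + 421.6/917 = 0.48208 + 0.45976 = 0.94183
n_f = 1/0.94183 = 1.062

1.06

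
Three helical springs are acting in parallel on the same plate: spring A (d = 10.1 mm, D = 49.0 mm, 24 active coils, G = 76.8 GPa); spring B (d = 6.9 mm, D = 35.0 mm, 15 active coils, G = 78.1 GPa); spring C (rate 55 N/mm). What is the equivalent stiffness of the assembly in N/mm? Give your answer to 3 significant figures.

k_A = Gd⁴/(8D³N_a) = (76.8×10³)(10.1⁴)/(8·49.0³·24) = 35.38 N/mm
k_B = Gd⁴/(8D³N_a) = (78.1×10³)(6.9⁴)/(8·35.0³·15) = 34.408 N/mm
Parallel: k_eq = 35.38 + 34.408 + 55 = 124.79 N/mm

125 N/mm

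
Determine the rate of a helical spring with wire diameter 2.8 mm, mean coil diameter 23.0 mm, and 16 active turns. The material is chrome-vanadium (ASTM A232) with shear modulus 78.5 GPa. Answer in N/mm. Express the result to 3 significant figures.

k = Gd⁴/(8D³N_a) = (78.5×10³ × 2.8⁴) / (8 × 23.0³ × 16)
  = 4.82505e+06 / 1.55738e+06 = 3.0982 N/mm

3.10 N/mm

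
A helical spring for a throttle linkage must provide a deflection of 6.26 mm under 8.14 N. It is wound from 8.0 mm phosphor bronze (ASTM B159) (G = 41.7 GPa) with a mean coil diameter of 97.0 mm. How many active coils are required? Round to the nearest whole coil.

18

Required rate k = F/δ = 8.14/6.26 = 1.3003 N/mm
N_a = Gd⁴/(8D³k) = (41.7×10³ × 8.0⁴)/(8 × 97.0³ × 1.3003)
    = 1.70803e+08 / 9.49413e+06 = 17.99 → 18 coils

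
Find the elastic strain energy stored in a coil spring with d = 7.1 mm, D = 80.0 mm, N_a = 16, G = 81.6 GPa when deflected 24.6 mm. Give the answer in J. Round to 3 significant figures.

0.957 J

k = Gd⁴/(8D³N_a) = (81.6×10³)(7.1⁴)/(8·80.0³·16) = 3.1641 N/mm
U = ½kδ² = 0.5 × 3.1641 × 24.6² = 957.38 N·mm = 0.95738 J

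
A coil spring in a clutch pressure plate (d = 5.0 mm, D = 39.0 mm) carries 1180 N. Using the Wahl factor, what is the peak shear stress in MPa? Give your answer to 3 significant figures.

Spring index C = D/d = 39.0/5.0 = 7.8000
K_W = (4C−1)/(4C−4) + 0.615/C = 30.200/27.200 + 0.0788 = 1.1891
τ₀ = 8FD/(πd³) = 8·1180·39.0/(π·5.0³) = 368160/392.7 = 937.51 MPa
τ_max = K·τ₀ = 1.1891 × 937.51 = 1114.8 MPa

1110 MPa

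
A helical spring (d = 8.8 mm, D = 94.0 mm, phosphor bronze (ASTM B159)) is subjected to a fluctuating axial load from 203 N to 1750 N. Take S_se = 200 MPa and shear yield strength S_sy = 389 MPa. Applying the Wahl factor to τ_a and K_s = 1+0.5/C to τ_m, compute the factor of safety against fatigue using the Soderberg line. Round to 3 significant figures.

0.406

C = D/d = 94.0/8.8 = 10.6818; K_W = (4C−1)/(4C−4)+0.615/C = 1.1350; K_s = 1+0.5/C = 1.0468
F_a = (F_max−F_min)/2 = 773.5 N; F_m = (F_max+F_min)/2 = 976.5 N
τ_a = K_W·8F_aD/(πd³) = 1.1350 × 271.69 = 308.38 MPa
τ_m = K_s·8F_mD/(πd³) = 1.0468 × 343 = 359.05 MPa
Soderberg: 1/n_f = τ_a/S_se + τ_m/S_sy = 308.38/200 + 359.05/389 = 1.54192 + 0.92302 = 2.4649
n_f = 1/2.4649 = 0.4057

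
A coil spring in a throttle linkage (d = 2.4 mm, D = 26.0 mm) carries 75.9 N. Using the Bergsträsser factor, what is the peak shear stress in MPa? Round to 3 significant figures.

Spring index C = D/d = 26.0/2.4 = 10.8333
K_B = (4C+2)/(4C−3) = 45.333/40.333 = 1.1240
τ₀ = 8FD/(πd³) = 8·75.9·26.0/(π·2.4³) = 15787.2/43.429 = 363.51 MPa
τ_max = K·τ₀ = 1.1240 × 363.51 = 408.58 MPa

409 MPa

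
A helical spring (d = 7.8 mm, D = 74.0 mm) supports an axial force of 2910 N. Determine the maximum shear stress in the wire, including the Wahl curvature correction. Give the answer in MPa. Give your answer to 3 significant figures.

Spring index C = D/d = 74.0/7.8 = 9.4872
K_W = (4C−1)/(4C−4) + 0.615/C = 36.949/33.949 + 0.0648 = 1.1532
τ₀ = 8FD/(πd³) = 8·2910·74.0/(π·7.8³) = 1.72272e+06/1490.8 = 1155.5 MPa
τ_max = K·τ₀ = 1.1532 × 1155.5 = 1332.5 MPa

1330 MPa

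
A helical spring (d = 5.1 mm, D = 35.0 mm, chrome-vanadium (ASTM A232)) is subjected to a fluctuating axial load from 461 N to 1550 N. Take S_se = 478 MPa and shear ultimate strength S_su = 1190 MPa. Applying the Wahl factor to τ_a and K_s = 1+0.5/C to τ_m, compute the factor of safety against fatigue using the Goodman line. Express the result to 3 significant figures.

C = D/d = 35.0/5.1 = 6.8627; K_W = (4C−1)/(4C−4)+0.615/C = 1.2175; K_s = 1+0.5/C = 1.0729
F_a = (F_max−F_min)/2 = 544.5 N; F_m = (F_max+F_min)/2 = 1005.5 N
τ_a = K_W·8F_aD/(πd³) = 1.2175 × 365.84 = 445.43 MPa
τ_m = K_s·8F_mD/(πd³) = 1.0729 × 675.58 = 724.81 MPa
Goodman: 1/n_f = τ_a/S_se + τ_m/S_su = 445.43/478 + 724.81/1190 = 0.93186 + 0.60908 = 1.5409
n_f = 1/1.5409 = 0.649

0.649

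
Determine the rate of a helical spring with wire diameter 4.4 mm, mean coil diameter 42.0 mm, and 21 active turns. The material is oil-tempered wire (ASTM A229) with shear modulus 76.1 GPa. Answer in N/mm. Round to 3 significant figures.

2.29 N/mm

k = Gd⁴/(8D³N_a) = (76.1×10³ × 4.4⁴) / (8 × 42.0³ × 21)
  = 2.8523e+07 / 1.24468e+07 = 2.2916 N/mm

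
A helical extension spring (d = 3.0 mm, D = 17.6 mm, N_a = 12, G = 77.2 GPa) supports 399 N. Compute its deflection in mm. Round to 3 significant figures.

33.4 mm

k = Gd⁴/(8D³N_a) = (77.2×10³)(3.0⁴)/(8·17.6³·12) = 11.948 N/mm
δ = F/k = 399 / 11.948 = 33.395 mm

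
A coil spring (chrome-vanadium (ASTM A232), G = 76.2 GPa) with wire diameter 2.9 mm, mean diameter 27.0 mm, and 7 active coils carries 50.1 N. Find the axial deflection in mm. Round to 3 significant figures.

k = Gd⁴/(8D³N_a) = (76.2×10³)(2.9⁴)/(8·27.0³·7) = 4.8895 N/mm
δ = F/k = 50.1 / 4.8895 = 10.246 mm

10.2 mm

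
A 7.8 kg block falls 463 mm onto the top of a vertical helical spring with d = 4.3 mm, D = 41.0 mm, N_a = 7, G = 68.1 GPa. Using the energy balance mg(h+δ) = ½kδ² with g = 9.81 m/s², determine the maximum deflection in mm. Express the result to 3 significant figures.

k = Gd⁴/(8D³N_a) = (68.1×10³)(4.3⁴)/(8·41.0³·7) = 6.0323 N/mm
W = mg = 7.8 × 9.81 = 76.518 N
½kδ² − Wδ − Wh = 0 → δ = (W + √(W² + 2kWh))/k
δ = (76.518 + √(5855 + 427421))/6.0323 = (76.518 + 658.24)/6.0323 = 121.8 mm

122 mm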